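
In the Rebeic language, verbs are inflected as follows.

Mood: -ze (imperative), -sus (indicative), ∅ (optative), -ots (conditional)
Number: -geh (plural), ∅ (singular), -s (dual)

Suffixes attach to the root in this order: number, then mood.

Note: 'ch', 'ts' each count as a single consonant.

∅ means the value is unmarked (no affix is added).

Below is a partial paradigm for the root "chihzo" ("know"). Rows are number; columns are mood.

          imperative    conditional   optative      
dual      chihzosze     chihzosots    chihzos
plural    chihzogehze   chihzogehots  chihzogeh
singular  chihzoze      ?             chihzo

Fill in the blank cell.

number = singular: zero marking, form stays chihzo.
Attach mood conditional -ots → chihzoots.

chihzoots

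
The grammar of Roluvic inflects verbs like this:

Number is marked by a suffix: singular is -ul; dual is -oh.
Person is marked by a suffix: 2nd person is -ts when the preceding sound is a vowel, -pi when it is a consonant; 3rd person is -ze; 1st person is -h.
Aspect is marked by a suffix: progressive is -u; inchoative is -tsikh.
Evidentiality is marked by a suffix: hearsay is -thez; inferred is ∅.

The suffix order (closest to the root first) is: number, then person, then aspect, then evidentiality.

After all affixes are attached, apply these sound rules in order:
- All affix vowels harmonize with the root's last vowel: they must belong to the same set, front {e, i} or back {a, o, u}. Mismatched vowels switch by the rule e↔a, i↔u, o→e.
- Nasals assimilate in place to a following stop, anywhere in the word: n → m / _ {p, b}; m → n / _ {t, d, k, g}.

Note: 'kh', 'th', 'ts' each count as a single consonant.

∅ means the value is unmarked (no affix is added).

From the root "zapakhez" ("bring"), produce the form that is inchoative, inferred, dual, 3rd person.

Attach number dual -oh → zapakhezoh.
Attach person 3rd person -ze → zapakhezohze.
Attach aspect inchoative -tsikh → zapakhezohzetsikh.
evidentiality = inferred: zero marking, form stays zapakhezohzetsikh.
Apply vowel harmony: zapakhezohzetsikh → zapakhezehzetsikh.
Nasal assimilation: no change.

zapakhezehzetsikh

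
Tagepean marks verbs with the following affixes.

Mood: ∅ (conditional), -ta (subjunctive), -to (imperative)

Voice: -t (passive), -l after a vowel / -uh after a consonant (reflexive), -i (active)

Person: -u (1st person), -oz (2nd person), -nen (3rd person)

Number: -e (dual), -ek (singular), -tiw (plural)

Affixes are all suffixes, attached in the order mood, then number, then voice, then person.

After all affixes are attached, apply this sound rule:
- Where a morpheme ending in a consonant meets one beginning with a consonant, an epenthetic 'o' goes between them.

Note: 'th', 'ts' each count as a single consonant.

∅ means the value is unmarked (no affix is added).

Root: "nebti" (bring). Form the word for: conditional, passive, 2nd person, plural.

nebtitiwotoz

mood = conditional: zero marking, form stays nebti.
Attach number plural -tiw → nebtitiw.
Attach voice passive -t → nebtitiwt.
Attach person 2nd person -oz → nebtitiwtoz.
Apply epenthesis: nebtitiwtoz → nebtitiwotoz.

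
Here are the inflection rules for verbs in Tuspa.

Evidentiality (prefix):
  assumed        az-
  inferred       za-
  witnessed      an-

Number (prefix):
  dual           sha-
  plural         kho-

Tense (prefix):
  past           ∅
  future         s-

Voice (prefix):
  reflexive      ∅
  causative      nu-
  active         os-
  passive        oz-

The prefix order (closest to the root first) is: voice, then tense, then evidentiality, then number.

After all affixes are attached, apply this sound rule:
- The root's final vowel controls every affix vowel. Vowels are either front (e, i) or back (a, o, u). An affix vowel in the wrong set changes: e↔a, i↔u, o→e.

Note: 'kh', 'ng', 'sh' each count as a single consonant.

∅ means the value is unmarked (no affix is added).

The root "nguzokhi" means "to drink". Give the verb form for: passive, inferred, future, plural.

Attach voice passive oz- → oznguzokhi.
Attach tense future s- → soznguzokhi.
Attach evidentiality inferred za- → zasoznguzokhi.
Attach number plural kho- → khozasoznguzokhi.
Apply vowel harmony: khozasoznguzokhi → khezeseznguzokhi.

khezeseznguzokhi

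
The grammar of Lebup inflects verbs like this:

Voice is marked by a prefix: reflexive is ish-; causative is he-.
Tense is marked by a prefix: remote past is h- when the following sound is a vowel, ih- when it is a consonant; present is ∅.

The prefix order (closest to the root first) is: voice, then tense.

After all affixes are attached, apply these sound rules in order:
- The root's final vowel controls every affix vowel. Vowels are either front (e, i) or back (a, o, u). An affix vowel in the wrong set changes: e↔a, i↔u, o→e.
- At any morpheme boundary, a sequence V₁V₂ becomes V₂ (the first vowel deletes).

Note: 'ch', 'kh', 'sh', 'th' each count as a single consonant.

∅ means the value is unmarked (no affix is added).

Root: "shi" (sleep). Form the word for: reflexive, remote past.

hishshi

Attach voice reflexive ish- → ishshi.
Attach tense remote past h- (before vowel 'i') → hishshi.
Vowel harmony: no change.
Vowel deletion: no change.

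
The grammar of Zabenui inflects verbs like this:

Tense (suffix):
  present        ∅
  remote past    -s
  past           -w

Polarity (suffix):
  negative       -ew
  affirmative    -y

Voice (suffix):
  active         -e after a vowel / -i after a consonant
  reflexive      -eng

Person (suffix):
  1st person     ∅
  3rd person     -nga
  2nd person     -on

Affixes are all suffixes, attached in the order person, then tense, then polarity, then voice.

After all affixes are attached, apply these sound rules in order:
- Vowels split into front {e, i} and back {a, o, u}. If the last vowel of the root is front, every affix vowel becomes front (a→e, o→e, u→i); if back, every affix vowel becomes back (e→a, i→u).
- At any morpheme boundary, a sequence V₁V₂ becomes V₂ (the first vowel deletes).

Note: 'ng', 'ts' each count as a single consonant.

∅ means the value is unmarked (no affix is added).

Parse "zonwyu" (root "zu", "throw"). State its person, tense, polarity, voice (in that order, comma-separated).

Segment: zu-on-w-y-i.
person: -on → 2nd person.
tense: -w → past.
polarity: -y → affirmative.
voice: -e/i → active.

2nd person, past, affirmative, active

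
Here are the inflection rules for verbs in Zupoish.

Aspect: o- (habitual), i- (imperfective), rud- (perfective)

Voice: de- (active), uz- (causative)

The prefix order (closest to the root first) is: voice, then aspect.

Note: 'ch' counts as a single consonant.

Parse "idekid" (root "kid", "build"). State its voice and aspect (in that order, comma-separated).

Segment: i-de-kid.
voice: de- → active.
aspect: i- → imperfective.

active, imperfective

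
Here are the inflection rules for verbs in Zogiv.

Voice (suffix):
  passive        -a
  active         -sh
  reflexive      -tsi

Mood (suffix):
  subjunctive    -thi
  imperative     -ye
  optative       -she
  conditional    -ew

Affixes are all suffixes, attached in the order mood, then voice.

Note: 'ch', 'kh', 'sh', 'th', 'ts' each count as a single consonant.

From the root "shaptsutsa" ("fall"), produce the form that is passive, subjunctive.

shaptsutsathia

Attach mood subjunctive -thi → shaptsutsathi.
Attach voice passive -a → shaptsutsathia.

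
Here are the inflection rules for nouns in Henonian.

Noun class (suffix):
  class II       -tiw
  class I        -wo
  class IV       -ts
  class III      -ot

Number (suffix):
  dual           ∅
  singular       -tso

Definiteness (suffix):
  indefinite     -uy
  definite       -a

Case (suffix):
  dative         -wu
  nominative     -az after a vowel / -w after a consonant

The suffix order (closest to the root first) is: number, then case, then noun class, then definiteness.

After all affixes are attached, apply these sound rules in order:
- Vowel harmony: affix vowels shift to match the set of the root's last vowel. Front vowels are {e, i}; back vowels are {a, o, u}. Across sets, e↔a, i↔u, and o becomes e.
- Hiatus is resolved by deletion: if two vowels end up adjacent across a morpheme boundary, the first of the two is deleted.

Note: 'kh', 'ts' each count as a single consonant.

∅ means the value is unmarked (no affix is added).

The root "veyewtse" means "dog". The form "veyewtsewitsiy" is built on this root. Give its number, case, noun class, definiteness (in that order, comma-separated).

Segment: veyewtse-wu-ts-uy.
number: ∅ → dual.
case: -wu → dative.
noun class: -ts → class IV.
definiteness: -uy → indefinite.

dual, dative, class IV, indefinite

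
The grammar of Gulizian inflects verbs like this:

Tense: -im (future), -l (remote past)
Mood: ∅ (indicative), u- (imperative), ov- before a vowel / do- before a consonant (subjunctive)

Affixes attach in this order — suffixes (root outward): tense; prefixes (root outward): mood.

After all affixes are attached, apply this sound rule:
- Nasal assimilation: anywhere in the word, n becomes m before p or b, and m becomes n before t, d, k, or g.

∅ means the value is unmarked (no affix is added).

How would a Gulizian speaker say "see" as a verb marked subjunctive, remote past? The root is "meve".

domevel

Attach mood subjunctive do- (before consonant 'm') → domeve.
Attach tense remote past -l → domevel.
Nasal assimilation: no change.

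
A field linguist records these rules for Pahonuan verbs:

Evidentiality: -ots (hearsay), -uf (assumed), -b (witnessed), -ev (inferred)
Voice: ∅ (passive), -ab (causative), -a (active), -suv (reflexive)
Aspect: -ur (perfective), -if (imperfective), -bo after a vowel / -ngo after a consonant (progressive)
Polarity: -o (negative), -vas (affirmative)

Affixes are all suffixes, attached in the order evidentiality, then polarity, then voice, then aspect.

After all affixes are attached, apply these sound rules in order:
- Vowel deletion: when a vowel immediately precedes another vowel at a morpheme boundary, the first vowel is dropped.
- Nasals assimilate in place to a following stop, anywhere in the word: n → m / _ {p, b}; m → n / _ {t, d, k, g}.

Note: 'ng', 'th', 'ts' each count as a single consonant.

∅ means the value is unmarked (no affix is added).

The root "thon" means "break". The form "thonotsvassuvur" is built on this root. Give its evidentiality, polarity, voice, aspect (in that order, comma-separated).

hearsay, affirmative, reflexive, perfective

Segment: thon-ots-vas-suv-ur.
evidentiality: -ots → hearsay.
polarity: -vas → affirmative.
voice: -suv → reflexive.
aspect: -ur → perfective.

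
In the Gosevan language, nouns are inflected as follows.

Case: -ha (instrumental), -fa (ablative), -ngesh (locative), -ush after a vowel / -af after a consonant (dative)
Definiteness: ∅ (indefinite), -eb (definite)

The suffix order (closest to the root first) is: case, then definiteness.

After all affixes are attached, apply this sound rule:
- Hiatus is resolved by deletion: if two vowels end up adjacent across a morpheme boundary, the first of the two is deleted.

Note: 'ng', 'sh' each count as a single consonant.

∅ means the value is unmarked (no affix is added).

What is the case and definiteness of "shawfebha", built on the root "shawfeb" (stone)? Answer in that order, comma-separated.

instrumental, indefinite

Segment: shawfeb-ha.
case: -ha → instrumental.
definiteness: ∅ → indefinite.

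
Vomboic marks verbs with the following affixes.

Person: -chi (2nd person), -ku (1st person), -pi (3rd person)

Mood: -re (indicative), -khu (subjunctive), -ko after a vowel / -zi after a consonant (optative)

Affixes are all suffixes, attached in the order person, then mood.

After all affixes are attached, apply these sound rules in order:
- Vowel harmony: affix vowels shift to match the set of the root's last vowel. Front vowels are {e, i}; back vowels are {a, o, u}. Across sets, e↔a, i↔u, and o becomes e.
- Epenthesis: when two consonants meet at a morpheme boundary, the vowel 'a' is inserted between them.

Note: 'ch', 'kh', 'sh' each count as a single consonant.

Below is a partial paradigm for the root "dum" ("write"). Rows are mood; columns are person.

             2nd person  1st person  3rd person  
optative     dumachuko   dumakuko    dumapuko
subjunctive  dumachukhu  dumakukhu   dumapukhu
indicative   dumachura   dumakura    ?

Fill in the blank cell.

Attach person 3rd person -pi → dumpi.
Attach mood indicative -re → dumpire.
Apply vowel harmony: dumpire → dumpura.
Apply epenthesis: dumpura → dumapura.

dumapura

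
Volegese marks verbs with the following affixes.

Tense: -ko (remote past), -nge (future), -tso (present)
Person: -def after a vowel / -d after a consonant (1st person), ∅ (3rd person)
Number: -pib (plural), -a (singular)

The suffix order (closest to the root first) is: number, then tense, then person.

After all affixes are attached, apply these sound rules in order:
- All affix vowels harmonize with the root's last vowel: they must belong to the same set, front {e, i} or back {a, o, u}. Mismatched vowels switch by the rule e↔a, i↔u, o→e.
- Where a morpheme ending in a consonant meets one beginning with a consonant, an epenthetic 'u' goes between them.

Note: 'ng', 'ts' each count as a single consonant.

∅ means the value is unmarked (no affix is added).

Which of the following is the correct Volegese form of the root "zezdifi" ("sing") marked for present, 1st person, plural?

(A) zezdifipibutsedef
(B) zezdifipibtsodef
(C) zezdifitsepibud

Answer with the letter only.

A

Attach number plural -pib → zezdifipib.
Attach tense present -tso → zezdifipibtso.
Attach person 1st person -def (after vowel 'o') → zezdifipibtsodef.
Apply vowel harmony: zezdifipibtsodef → zezdifipibtsedef.
Apply epenthesis: zezdifipibtsedef → zezdifipibutsedef.
So the correct form is zezdifipibutsedef, option (A).
(C) zezdifitsepibud is wrong: it has the affixes in the wrong order.
(B) zezdifipibtsodef is wrong: it fails to apply the sound rule(s).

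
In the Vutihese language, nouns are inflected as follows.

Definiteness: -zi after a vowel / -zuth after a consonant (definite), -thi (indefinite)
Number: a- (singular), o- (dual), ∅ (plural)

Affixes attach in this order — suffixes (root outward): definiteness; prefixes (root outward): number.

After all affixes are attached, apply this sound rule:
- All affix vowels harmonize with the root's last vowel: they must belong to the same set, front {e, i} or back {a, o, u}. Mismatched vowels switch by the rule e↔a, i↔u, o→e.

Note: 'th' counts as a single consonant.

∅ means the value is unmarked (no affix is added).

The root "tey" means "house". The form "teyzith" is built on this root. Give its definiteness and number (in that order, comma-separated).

definite, plural

Segment: tey-zuth.
definiteness: -zi/zuth → definite.
number: ∅ → plural.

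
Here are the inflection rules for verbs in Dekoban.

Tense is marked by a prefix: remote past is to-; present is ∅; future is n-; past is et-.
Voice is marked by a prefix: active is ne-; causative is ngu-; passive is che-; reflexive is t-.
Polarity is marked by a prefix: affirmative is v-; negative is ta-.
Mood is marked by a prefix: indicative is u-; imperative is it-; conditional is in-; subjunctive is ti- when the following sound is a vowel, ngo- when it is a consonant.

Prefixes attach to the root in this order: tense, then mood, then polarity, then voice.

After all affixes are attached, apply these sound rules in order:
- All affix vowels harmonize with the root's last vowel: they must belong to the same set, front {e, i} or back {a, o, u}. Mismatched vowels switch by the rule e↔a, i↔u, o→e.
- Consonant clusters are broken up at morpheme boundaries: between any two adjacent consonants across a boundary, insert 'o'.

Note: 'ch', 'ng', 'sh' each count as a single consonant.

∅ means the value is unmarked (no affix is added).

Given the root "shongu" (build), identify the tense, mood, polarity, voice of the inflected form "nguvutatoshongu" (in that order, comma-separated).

past, imperative, affirmative, causative

Segment: ngu-v-it-et-shongu.
tense: et- → past.
mood: it- → imperative.
polarity: v- → affirmative.
voice: ngu- → causative.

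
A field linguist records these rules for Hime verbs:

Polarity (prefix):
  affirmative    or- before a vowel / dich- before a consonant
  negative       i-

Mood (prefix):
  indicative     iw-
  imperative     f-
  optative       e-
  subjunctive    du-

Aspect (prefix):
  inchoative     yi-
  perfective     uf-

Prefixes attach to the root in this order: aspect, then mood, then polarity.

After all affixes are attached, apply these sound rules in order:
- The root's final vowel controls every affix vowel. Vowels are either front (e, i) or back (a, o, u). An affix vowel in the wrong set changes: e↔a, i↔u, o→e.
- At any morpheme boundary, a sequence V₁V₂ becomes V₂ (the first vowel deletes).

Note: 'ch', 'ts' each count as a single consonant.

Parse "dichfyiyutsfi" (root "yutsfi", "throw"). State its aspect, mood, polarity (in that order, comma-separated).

inchoative, imperative, affirmative

Segment: dich-f-yi-yutsfi.
aspect: yi- → inchoative.
mood: f- → imperative.
polarity: or/dich- → affirmative.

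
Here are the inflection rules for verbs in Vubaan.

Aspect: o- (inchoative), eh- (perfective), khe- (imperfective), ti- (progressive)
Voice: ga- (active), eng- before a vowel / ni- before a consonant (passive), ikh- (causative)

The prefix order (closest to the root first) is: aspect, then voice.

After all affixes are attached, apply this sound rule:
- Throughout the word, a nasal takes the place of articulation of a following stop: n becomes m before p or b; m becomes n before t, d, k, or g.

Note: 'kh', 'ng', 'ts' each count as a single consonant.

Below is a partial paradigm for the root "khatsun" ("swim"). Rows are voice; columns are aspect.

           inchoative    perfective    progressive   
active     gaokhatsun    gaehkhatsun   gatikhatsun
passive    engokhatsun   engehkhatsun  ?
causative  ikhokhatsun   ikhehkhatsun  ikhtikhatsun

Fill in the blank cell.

nitikhatsun

Attach aspect progressive ti- → tikhatsun.
Attach voice passive ni- (before consonant 't') → nitikhatsun.
Nasal assimilation: no change.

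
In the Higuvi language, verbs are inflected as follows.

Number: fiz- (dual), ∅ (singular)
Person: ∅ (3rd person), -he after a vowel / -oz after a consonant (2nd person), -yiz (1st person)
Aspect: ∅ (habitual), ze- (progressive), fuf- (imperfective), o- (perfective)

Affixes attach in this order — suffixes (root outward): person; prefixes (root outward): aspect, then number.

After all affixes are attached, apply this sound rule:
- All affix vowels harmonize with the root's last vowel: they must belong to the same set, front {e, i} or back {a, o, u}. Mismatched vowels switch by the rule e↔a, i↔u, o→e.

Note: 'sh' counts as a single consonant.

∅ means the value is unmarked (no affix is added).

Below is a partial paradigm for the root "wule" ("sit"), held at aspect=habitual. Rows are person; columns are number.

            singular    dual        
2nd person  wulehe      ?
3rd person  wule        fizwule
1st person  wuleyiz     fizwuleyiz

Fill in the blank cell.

aspect = habitual: zero marking, form stays wule.
Attach person 2nd person -he (after vowel 'e') → wulehe.
Attach number dual fiz- → fizwulehe.
Vowel harmony: no change.

fizwulehe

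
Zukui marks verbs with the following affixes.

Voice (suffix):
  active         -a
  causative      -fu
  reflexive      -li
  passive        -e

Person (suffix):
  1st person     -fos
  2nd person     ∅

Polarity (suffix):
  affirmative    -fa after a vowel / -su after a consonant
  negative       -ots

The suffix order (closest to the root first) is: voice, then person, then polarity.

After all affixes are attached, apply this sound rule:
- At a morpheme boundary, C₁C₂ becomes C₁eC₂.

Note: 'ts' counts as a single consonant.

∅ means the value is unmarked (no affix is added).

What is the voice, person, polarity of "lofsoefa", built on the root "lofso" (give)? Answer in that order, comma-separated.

passive, 2nd person, affirmative

Segment: lofso-e-fa.
voice: -e → passive.
person: ∅ → 2nd person.
polarity: -fa/su → affirmative.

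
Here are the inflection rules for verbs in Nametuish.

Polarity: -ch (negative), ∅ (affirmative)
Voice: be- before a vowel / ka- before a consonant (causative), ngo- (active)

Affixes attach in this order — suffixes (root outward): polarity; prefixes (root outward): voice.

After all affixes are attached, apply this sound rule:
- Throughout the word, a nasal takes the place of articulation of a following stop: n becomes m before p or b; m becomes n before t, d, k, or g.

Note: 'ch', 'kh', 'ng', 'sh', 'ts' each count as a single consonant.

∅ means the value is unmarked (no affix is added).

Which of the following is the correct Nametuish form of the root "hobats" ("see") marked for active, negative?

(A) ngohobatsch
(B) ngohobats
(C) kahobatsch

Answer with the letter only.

A

Attach voice active ngo- → ngohobats.
Attach polarity negative -ch → ngohobatsch.
Nasal assimilation: no change.
So the correct form is ngohobatsch, option (A).
(B) ngohobats is wrong: it uses affirmative instead of negative for polarity.
(C) kahobatsch is wrong: it uses causative instead of active for voice.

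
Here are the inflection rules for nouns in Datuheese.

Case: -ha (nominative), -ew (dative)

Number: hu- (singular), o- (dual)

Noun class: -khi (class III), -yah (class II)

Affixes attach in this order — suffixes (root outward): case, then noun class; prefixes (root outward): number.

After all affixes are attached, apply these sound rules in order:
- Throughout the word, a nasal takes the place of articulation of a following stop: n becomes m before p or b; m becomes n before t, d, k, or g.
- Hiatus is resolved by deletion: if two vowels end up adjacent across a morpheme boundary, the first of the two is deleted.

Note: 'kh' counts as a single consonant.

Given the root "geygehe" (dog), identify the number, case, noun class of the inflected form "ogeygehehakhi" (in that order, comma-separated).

Segment: o-geygehe-ha-khi.
number: o- → dual.
case: -ha → nominative.
noun class: -khi → class III.

dual, nominative, class III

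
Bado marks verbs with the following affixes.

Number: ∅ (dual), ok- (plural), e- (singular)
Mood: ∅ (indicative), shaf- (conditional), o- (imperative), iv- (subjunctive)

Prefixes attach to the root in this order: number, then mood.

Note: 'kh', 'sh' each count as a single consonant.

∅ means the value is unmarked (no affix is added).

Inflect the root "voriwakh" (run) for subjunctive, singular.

ivevoriwakh

Attach number singular e- → evoriwakh.
Attach mood subjunctive iv- → ivevoriwakh.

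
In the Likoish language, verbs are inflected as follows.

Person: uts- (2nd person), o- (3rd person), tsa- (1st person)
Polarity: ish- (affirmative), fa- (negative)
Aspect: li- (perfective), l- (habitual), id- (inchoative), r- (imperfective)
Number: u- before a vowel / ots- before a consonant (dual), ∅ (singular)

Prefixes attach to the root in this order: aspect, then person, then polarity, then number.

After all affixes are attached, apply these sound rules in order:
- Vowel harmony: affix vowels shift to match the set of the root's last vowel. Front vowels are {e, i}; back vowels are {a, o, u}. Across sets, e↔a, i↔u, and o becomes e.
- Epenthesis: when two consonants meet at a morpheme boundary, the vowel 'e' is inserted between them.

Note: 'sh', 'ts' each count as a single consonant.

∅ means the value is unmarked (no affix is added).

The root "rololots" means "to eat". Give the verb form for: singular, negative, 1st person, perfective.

fatsalurololots

Attach aspect perfective li- → lirololots.
Attach person 1st person tsa- → tsalirololots.
Attach polarity negative fa- → fatsalirololots.
number = singular: zero marking, form stays fatsalirololots.
Apply vowel harmony: fatsalirololots → fatsalurololots.
Epenthesis: no change.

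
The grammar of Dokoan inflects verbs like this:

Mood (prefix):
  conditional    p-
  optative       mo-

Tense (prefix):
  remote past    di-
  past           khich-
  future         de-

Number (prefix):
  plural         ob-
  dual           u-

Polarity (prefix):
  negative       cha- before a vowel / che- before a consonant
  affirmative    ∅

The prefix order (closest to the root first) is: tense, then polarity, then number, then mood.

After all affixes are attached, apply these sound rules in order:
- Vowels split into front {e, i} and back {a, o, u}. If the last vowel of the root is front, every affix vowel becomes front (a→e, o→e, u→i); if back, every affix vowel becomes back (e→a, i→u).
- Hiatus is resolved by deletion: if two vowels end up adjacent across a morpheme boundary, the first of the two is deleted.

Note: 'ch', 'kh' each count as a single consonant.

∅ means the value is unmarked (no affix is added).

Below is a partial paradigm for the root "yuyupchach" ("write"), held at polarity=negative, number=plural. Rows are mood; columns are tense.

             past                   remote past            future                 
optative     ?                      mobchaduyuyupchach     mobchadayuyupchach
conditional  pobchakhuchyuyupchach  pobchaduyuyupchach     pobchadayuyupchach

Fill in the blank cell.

Attach tense past khich- → khichyuyupchach.
Attach polarity negative che- (before consonant 'kh') → chekhichyuyupchach.
Attach number plural ob- → obchekhichyuyupchach.
Attach mood optative mo- → moobchekhichyuyupchach.
Apply vowel harmony: moobchekhichyuyupchach → moobchakhuchyuyupchach.
Apply vowel deletion: moobchakhuchyuyupchach → mobchakhuchyuyupchach.

mobchakhuchyuyupchach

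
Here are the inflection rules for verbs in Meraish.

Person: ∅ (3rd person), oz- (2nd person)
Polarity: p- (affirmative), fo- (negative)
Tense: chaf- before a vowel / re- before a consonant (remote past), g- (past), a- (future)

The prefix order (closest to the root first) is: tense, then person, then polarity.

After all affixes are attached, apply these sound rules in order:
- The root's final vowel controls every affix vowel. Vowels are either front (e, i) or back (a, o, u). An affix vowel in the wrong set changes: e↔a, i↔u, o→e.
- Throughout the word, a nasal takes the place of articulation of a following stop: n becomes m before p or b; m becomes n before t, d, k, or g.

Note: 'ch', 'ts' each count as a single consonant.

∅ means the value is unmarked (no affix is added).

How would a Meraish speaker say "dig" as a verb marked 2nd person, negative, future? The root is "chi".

Attach tense future a- → achi.
Attach person 2nd person oz- → ozachi.
Attach polarity negative fo- → foozachi.
Apply vowel harmony: foozachi → feezechi.
Nasal assimilation: no change.

feezechi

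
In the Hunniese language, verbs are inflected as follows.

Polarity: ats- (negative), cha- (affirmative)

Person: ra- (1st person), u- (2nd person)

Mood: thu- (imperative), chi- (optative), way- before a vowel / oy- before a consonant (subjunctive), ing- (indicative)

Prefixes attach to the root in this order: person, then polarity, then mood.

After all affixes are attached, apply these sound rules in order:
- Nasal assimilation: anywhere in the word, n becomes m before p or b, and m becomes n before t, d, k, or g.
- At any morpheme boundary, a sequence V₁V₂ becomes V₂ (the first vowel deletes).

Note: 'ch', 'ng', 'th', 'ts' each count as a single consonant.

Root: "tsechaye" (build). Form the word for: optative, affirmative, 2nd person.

Attach person 2nd person u- → utsechaye.
Attach polarity affirmative cha- → chautsechaye.
Attach mood optative chi- → chichautsechaye.
Nasal assimilation: no change.
Apply vowel deletion: chichautsechaye → chichutsechaye.

chichutsechaye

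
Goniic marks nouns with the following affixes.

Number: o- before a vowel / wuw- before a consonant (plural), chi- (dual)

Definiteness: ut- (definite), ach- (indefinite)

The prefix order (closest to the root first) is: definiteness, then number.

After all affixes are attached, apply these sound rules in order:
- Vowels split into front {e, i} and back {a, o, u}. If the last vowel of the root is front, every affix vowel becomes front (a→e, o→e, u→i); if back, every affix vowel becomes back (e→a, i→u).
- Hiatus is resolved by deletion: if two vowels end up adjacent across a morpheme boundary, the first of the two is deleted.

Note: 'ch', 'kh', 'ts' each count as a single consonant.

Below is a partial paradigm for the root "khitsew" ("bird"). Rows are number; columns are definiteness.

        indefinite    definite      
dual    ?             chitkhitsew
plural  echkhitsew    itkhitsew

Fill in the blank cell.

chechkhitsew

Attach definiteness indefinite ach- → achkhitsew.
Attach number dual chi- → chiachkhitsew.
Apply vowel harmony: chiachkhitsew → chiechkhitsew.
Apply vowel deletion: chiechkhitsew → chechkhitsew.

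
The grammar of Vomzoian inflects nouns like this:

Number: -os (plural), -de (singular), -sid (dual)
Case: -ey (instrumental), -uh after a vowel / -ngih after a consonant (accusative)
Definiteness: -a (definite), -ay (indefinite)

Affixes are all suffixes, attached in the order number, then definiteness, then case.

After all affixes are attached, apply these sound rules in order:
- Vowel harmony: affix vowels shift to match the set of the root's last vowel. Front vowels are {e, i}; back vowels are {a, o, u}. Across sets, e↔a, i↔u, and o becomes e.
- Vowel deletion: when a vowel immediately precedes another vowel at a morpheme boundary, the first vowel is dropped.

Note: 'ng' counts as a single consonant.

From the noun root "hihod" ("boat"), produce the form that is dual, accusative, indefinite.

hihodsudaynguh

Attach number dual -sid → hihodsid.
Attach definiteness indefinite -ay → hihodsiday.
Attach case accusative -ngih (after consonant 'y') → hihodsidayngih.
Apply vowel harmony: hihodsidayngih → hihodsudaynguh.
Vowel deletion: no change.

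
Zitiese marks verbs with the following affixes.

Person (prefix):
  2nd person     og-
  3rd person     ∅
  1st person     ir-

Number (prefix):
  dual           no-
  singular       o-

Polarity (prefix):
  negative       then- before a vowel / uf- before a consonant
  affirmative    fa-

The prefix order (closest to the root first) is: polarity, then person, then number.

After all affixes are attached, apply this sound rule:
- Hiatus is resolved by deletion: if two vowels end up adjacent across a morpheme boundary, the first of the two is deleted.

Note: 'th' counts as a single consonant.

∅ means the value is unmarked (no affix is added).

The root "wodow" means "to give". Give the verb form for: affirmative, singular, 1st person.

irfawodow

Attach polarity affirmative fa- → fawodow.
Attach person 1st person ir- → irfawodow.
Attach number singular o- → oirfawodow.
Apply vowel deletion: oirfawodow → irfawodow.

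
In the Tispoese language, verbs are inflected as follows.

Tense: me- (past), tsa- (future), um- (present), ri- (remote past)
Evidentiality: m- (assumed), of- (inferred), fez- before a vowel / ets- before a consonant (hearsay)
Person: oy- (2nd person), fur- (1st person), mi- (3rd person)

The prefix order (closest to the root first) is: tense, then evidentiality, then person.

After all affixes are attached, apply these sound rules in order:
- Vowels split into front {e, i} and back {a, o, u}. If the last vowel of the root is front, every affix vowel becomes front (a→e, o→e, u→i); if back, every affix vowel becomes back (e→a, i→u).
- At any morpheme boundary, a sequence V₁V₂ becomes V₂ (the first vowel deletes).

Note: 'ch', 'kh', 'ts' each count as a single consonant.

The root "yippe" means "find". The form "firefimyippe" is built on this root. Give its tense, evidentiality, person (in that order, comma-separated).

Segment: fur-of-um-yippe.
tense: um- → present.
evidentiality: of- → inferred.
person: fur- → 1st person.

present, inferred, 1st person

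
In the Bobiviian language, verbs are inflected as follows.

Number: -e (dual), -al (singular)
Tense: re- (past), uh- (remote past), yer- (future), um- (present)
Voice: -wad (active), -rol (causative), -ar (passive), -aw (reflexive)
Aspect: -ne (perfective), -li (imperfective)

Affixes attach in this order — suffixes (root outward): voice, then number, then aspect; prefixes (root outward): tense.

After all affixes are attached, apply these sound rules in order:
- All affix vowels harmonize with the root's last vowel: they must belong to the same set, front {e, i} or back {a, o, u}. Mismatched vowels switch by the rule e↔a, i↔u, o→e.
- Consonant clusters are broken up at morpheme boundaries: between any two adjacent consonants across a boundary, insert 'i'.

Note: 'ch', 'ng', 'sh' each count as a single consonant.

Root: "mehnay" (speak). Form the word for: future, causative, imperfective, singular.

Attach tense future yer- → yermehnay.
Attach voice causative -rol → yermehnayrol.
Attach number singular -al → yermehnayrolal.
Attach aspect imperfective -li → yermehnayrolalli.
Apply vowel harmony: yermehnayrolalli → yarmehnayrolallu.
Apply epenthesis: yarmehnayrolallu → yarimehnayirolalilu.

yarimehnayirolalilu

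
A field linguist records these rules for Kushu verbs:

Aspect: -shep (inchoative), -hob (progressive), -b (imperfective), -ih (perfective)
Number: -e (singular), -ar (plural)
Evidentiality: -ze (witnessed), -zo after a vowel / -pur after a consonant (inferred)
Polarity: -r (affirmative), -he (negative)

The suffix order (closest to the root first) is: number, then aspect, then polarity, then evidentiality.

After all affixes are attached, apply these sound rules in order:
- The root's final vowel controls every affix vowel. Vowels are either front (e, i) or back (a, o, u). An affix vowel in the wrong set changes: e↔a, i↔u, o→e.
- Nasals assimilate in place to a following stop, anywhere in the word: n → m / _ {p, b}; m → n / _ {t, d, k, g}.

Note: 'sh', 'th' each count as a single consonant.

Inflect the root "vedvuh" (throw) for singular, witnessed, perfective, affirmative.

Attach number singular -e → vedvuhe.
Attach aspect perfective -ih → vedvuheih.
Attach polarity affirmative -r → vedvuheihr.
Attach evidentiality witnessed -ze → vedvuheihrze.
Apply vowel harmony: vedvuheihrze → vedvuhauhrza.
Nasal assimilation: no change.

vedvuhauhrza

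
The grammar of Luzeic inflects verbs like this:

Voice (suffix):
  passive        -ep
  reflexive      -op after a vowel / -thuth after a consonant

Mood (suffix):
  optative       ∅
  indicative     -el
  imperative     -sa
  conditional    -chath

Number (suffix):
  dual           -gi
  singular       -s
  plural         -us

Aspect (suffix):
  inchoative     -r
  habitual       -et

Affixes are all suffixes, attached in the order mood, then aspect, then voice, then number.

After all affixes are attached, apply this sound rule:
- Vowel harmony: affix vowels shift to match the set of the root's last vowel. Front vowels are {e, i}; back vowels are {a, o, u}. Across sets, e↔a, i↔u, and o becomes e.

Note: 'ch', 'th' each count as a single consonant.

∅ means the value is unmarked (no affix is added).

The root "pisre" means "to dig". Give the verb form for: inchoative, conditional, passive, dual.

Attach mood conditional -chath → pisrechath.
Attach aspect inchoative -r → pisrechathr.
Attach voice passive -ep → pisrechathrep.
Attach number dual -gi → pisrechathrepgi.
Apply vowel harmony: pisrechathrepgi → pisrechethrepgi.

pisrechethrepgi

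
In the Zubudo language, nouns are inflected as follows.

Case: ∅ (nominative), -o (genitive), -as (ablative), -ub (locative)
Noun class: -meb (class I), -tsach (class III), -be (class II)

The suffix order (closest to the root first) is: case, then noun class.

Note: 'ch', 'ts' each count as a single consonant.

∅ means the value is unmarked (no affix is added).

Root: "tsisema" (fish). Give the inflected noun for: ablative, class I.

Attach case ablative -as → tsisemaas.
Attach noun class class I -meb → tsisemaasmeb.

tsisemaasmeb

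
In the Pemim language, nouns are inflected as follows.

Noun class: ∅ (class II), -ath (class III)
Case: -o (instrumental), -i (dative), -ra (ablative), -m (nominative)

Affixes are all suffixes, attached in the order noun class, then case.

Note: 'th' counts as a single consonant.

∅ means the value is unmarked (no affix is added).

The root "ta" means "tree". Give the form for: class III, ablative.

Attach noun class class III -ath → taath.
Attach case ablative -ra → taathra.

taathra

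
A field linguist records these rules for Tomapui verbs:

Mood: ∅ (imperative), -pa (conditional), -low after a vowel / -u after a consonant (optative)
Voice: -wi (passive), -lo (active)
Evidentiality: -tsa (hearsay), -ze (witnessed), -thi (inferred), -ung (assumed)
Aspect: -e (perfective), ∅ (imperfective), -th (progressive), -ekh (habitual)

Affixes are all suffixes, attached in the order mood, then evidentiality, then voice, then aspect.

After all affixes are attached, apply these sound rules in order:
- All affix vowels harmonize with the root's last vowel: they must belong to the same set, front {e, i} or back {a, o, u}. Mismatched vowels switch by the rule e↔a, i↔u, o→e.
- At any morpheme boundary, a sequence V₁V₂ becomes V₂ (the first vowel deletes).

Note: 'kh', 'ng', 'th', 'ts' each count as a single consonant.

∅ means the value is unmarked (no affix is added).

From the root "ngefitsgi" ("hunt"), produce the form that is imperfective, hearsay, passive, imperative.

mood = imperative: zero marking, form stays ngefitsgi.
Attach evidentiality hearsay -tsa → ngefitsgitsa.
Attach voice passive -wi → ngefitsgitsawi.
aspect = imperfective: zero marking, form stays ngefitsgitsawi.
Apply vowel harmony: ngefitsgitsawi → ngefitsgitsewi.
Vowel deletion: no change.

ngefitsgitsewi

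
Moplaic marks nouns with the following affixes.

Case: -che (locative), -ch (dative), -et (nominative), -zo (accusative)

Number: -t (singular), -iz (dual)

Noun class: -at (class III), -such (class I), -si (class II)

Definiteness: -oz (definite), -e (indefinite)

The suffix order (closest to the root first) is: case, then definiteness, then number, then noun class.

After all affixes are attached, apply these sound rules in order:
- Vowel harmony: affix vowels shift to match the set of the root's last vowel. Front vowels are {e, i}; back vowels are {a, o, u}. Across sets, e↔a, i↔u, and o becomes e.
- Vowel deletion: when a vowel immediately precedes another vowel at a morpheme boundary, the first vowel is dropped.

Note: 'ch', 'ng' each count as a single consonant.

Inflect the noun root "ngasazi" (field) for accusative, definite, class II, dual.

Attach case accusative -zo → ngasazizo.
Attach definiteness definite -oz → ngasazizooz.
Attach number dual -iz → ngasazizooziz.
Attach noun class class II -si → ngasazizoozizsi.
Apply vowel harmony: ngasazizoozizsi → ngasazizeezizsi.
Apply vowel deletion: ngasazizeezizsi → ngasazizezizsi.

ngasazizezizsi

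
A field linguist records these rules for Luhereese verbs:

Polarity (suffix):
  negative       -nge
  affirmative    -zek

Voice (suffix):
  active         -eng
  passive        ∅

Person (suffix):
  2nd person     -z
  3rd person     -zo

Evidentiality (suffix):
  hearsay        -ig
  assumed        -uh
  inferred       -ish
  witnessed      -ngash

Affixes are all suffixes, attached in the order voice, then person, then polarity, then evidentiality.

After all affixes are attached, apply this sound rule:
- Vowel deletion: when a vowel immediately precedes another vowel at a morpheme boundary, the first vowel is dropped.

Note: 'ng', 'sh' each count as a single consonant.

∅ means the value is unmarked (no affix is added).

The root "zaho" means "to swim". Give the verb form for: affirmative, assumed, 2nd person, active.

Attach voice active -eng → zahoeng.
Attach person 2nd person -z → zahoengz.
Attach polarity affirmative -zek → zahoengzzek.
Attach evidentiality assumed -uh → zahoengzzekuh.
Apply vowel deletion: zahoengzzekuh → zahengzzekuh.

zahengzzekuh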